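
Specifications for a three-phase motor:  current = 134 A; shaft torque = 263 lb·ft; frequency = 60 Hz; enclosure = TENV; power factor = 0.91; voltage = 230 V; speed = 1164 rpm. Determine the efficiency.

τ = 263 lb·ft × 1.356 = 356.6 N·m
ω = 2π × 1164/60 = 121.9 rad/s; P_out = τω = 356.6 × 121.9 = 43470 W
P_in = √3·V_L·I_L·cosφ = 1.732 × 230 × 134 × 0.91 = 48576 W
η = P_out / P_in = 43470 / 48576 = 0.895 = 89.5%

89.5 %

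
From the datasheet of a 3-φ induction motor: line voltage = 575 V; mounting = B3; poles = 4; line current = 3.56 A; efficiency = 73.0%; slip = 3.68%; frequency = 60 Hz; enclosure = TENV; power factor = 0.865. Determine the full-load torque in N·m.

12.3 N·m

P_in = √3·V·I·cosφ = 1.732 × 575 × 3.56 × 0.865 = 3067 W
P_out = η·P_in = 0.73 × 3067 = 2239 W
n_s = 120×60/4 = 1800 rpm; n = 1800×(1−0.0368) = 1734 rpm
ω = 2π×1734/60 = 181.6 rad/s
τ = P_out/ω = 2239/181.6 = 12.3 N·m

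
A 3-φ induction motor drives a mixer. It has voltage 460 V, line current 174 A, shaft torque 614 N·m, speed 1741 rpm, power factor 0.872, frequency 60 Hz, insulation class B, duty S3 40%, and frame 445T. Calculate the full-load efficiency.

92.6 %

ω = 2π × 1741/60 = 182.3 rad/s; P_out = τω = 614 × 182.3 = 111932 W
P_in = √3·V_L·I_L·cosφ = 1.732 × 460 × 174 × 0.872 = 120885 W
η = P_out / P_in = 111932 / 120885 = 0.926 = 92.6%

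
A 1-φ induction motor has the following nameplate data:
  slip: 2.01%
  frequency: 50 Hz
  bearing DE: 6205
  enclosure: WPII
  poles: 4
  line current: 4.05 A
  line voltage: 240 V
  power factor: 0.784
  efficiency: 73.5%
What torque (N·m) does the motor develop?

P_in = V·I·cosφ = 240 × 4.05 × 0.784 = 762 W
P_out = η·P_in = 0.735 × 762 = 560 W
n_s = 120×50/4 = 1500 rpm; n = 1500×(1−0.0201) = 1470 rpm
ω = 2π×1470/60 = 153.9 rad/s
τ = P_out/ω = 560/153.9 = 3.64 N·m

3.64 N·m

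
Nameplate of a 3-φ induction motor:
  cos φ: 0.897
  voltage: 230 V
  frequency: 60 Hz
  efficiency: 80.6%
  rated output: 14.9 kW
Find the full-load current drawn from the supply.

P_out = 14.9 kW = 14900 W
P_in = P_out / η = 14900 / 0.806 = 18486 W
I_L = P_in / (√3·V_L·cosφ) = 18486 / (1.732 × 230 × 0.897) = 51.7 A

51.7 A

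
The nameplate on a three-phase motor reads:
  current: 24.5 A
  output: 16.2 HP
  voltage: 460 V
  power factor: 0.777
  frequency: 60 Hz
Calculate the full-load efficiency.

79.7 %

P_out = 16.2 × 746 = 12085 W
P_in = √3·V_L·I_L·cosφ = 1.732 × 460 × 24.5 × 0.777 = 15167 W
η = P_out / P_in = 12085 / 15167 = 0.797 = 79.7%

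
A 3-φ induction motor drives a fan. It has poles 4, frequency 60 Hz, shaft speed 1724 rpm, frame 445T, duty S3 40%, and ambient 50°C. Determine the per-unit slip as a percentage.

n_s = 120f/p = 120×60/4 = 1800 rpm
s = (n_s − n)/n_s = (1800 − 1724)/1800 = 0.0422

4.22 %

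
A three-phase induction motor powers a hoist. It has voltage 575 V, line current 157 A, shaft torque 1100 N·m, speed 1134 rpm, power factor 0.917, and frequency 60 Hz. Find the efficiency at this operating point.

ω = 2π × 1134/60 = 118.8 rad/s; P_out = τω = 1100 × 118.8 = 130680 W
P_in = √3·V_L·I_L·cosφ = 1.732 × 575 × 157 × 0.917 = 143379 W
η = P_out / P_in = 130680 / 143379 = 0.911 = 91.1%

91.1 %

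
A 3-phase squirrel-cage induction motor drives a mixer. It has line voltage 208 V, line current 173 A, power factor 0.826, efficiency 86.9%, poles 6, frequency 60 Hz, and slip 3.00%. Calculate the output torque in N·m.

367 N·m

P_in = √3·V·I·cosφ = 1.732 × 208 × 173 × 0.826 = 51480 W
P_out = η·P_in = 0.869 × 51480 = 44736 W
n_s = 120×60/6 = 1200 rpm; n = 1200×(1−0.03) = 1164 rpm
ω = 2π×1164/60 = 121.9 rad/s
τ = P_out/ω = 44736/121.9 = 367 N·m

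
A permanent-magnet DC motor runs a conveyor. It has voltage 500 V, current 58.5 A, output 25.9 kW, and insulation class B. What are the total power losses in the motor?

3350 W

P_in = V·I = 500×58.5 = 29250 W
P_out = 25900 W
Losses = P_in − P_out = 29250 − 25900 = 3350 W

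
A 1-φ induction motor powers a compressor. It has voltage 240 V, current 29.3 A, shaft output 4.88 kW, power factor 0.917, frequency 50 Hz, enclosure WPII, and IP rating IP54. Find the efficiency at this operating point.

75.7 %

P_out = 4.88 kW = 4880 W
P_in = V·I·cosφ = 240 × 29.3 × 0.917 = 6448 W
η = P_out / P_in = 4880 / 6448 = 0.757 = 75.7%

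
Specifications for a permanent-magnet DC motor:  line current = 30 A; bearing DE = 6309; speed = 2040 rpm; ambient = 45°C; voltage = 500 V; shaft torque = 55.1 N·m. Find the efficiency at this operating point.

ω = 2π × 2040/60 = 213.6 rad/s; P_out = τω = 55.1 × 213.6 = 11769 W
P_in = V·I = 500 × 30 = 15000 W
η = P_out / P_in = 11769 / 15000 = 0.785 = 78.5%

78.5 %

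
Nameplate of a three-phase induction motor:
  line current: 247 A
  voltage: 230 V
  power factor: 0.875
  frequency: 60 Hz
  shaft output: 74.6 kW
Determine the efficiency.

86.6 %

P_out = 74.6 kW = 74600 W
P_in = √3·V_L·I_L·cosφ = 1.732 × 230 × 247 × 0.875 = 86096 W
η = P_out / P_in = 74600 / 86096 = 0.866 = 86.6%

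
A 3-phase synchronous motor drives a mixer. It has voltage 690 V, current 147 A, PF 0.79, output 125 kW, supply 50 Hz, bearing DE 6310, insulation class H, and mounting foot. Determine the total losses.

13800 W

P_in = √3·V·I·cosφ = 1.732×690×147×0.79 = 138785 W
P_out = 125000 W
Losses = P_in − P_out = 138785 − 125000 = 13785 W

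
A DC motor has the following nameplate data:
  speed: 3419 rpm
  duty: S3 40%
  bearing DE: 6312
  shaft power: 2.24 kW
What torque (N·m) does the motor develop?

6.26 N·m

ω = 2π × 3419/60 = 358 rad/s
τ = P/ω = 2240/358 = 6.26 N·m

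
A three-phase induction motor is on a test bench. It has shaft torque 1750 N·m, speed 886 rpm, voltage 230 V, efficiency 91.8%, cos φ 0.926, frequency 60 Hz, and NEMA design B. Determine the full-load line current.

479 A

ω = 2π×886/60 = 92.78 rad/s; P_out = τω = 1750 × 92.78 = 162365 W
P_in = P_out / η = 162365 / 0.918 = 176868 W
I_L = P_in / (√3·V_L·cosφ) = 176868 / (1.732 × 230 × 0.926) = 479 A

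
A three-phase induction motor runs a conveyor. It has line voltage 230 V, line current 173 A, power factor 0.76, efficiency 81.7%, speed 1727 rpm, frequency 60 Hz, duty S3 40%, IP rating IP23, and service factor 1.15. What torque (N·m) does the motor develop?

237 N·m

P_in = √3·V·I·cosφ = 1.732 × 230 × 173 × 0.76 = 52376 W
P_out = η·P_in = 0.817 × 52376 = 42791 W
n = 1727 rpm
ω = 2π×1727/60 = 180.9 rad/s
τ = P_out/ω = 42791/180.9 = 237 N·m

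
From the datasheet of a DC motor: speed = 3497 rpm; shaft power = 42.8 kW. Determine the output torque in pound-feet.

ω = 2π × 3497/60 = 366.2 rad/s
τ = P/ω = 42800/366.2 = 116.9 N·m
In lb·ft: 116.9/1.356 = 86.2 lb·ft

86.2 lb·ft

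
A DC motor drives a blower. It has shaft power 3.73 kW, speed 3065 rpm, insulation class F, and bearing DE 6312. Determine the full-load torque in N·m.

ω = 2π × 3065/60 = 321 rad/s
τ = P/ω = 3730/321 = 11.6 N·m

11.6 N·m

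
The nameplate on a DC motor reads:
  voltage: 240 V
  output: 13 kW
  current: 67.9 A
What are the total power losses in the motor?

P_in = V·I = 240×67.9 = 16296 W
P_out = 13000 W
Losses = P_in − P_out = 16296 − 13000 = 3296 W

3.3 kW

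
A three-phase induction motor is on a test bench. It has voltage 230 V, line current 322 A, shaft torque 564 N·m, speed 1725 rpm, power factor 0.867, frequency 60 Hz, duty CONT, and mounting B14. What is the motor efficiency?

ω = 2π × 1725/60 = 180.6 rad/s; P_out = τω = 564 × 180.6 = 101858 W
P_in = √3·V_L·I_L·cosφ = 1.732 × 230 × 322 × 0.867 = 111212 W
η = P_out / P_in = 101858 / 111212 = 0.916 = 91.6%

91.6 %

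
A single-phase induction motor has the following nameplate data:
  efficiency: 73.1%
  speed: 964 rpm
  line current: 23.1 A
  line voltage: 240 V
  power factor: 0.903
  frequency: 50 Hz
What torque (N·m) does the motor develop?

36.3 N·m

P_in = V·I·cosφ = 240 × 23.1 × 0.903 = 5006 W
P_out = η·P_in = 0.731 × 5006 = 3659 W
n = 964 rpm
ω = 2π×964/60 = 100.9 rad/s
τ = P_out/ω = 3659/100.9 = 36.3 N·m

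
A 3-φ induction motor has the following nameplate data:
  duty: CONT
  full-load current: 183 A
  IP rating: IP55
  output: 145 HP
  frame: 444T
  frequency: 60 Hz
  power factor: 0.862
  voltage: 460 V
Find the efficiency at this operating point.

P_out = 145 × 746 = 108170 W
P_in = √3·V_L·I_L·cosφ = 1.732 × 460 × 183 × 0.862 = 125679 W
η = P_out / P_in = 108170 / 125679 = 0.861 = 86.1%

86.1 %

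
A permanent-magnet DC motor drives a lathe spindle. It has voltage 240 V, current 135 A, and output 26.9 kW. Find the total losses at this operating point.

5.5 kW

P_in = V·I = 240×135 = 32400 W
P_out = 26900 W
Losses = P_in − P_out = 32400 − 26900 = 5500 W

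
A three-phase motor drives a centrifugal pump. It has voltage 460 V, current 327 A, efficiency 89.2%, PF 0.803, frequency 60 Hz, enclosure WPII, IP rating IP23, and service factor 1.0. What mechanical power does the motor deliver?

187 kW

P_in = √3·V·I·cosφ = 1.732 × 460 × 327 × 0.803 = 209204 W
P_out = η·P_in = 0.892 × 209204 = 186610 W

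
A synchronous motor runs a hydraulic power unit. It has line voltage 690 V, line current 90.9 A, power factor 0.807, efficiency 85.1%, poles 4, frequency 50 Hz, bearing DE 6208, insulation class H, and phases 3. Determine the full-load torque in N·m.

475 N·m

P_in = √3·V·I·cosφ = 1.732 × 690 × 90.9 × 0.807 = 87667 W
P_out = η·P_in = 0.851 × 87667 = 74605 W
n = n_s = 120×50/4 = 1500 rpm (synchronous)
ω = 2π×1500/60 = 157.1 rad/s
τ = P_out/ω = 74605/157.1 = 475 N·m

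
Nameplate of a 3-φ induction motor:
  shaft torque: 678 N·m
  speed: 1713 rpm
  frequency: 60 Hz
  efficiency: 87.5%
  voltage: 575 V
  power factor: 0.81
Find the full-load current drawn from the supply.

172 A

ω = 2π×1713/60 = 179.4 rad/s; P_out = τω = 678 × 179.4 = 121633 W
P_in = P_out / η = 121633 / 0.875 = 139009 W
I_L = P_in / (√3·V_L·cosφ) = 139009 / (1.732 × 575 × 0.81) = 172 A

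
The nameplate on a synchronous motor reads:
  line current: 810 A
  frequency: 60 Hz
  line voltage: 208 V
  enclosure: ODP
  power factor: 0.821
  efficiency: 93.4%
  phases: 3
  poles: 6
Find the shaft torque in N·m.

P_in = √3·V·I·cosφ = 1.732 × 208 × 810 × 0.821 = 239574 W
P_out = η·P_in = 0.934 × 239574 = 223762 W
n = n_s = 120×60/6 = 1200 rpm (synchronous)
ω = 2π×1200/60 = 125.7 rad/s
τ = P_out/ω = 223762/125.7 = 1780 N·m

1780 N·m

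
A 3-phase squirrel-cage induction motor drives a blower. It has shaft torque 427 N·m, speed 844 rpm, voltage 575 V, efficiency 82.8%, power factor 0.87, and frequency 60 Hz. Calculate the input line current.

52.6 A

ω = 2π×844/60 = 88.38 rad/s; P_out = τω = 427 × 88.38 = 37738 W
P_in = P_out / η = 37738 / 0.828 = 45577 W
I_L = P_in / (√3·V_L·cosφ) = 45577 / (1.732 × 575 × 0.87) = 52.6 A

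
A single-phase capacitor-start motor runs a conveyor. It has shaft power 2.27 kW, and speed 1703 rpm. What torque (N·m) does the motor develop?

ω = 2π × 1703/60 = 178.3 rad/s
τ = P/ω = 2270/178.3 = 12.7 N·m

12.7 N·m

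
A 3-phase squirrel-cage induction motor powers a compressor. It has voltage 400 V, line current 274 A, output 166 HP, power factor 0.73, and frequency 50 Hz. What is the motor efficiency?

P_out = 166 × 746 = 123836 W
P_in = √3·V_L·I_L·cosφ = 1.732 × 400 × 274 × 0.73 = 138574 W
η = P_out / P_in = 123836 / 138574 = 0.894 = 89.4%

89.4 %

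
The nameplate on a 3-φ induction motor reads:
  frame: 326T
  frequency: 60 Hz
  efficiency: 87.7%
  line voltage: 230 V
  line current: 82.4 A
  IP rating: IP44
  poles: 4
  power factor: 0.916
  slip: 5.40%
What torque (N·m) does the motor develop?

P_in = √3·V·I·cosφ = 1.732 × 230 × 82.4 × 0.916 = 30068 W
P_out = η·P_in = 0.877 × 30068 = 26370 W
n_s = 120×60/4 = 1800 rpm; n = 1800×(1−0.054) = 1703 rpm
ω = 2π×1703/60 = 178.3 rad/s
τ = P_out/ω = 26370/178.3 = 148 N·m

148 N·m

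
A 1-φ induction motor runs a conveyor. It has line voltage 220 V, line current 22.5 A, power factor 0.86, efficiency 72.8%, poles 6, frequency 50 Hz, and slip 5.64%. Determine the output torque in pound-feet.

P_in = V·I·cosφ = 220 × 22.5 × 0.86 = 4257 W
P_out = η·P_in = 0.728 × 4257 = 3099 W
n_s = 120×50/6 = 1000 rpm; n = 1000×(1−0.0564) = 944 rpm
ω = 2π×944/60 = 98.86 rad/s
τ = P_out/ω = 3099/98.86 = 31.35 N·m
In lb·ft: 31.35/1.356 = 23.1 lb·ft

23.1 lb·ft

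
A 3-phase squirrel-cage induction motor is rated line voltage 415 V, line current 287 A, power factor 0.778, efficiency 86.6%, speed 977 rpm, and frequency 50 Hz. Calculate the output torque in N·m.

P_in = √3·V·I·cosφ = 1.732 × 415 × 287 × 0.778 = 160494 W
P_out = η·P_in = 0.866 × 160494 = 138988 W
n = 977 rpm
ω = 2π×977/60 = 102.3 rad/s
τ = P_out/ω = 138988/102.3 = 1360 N·m

1360 N·m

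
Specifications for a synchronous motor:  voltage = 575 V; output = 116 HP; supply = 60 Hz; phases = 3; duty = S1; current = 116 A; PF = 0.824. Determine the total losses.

P_in = √3·V·I·cosφ = 1.732×575×116×0.824 = 95192 W
P_out = 116×746 = 86536 W
Losses = P_in − P_out = 95192 − 86536 = 8656 W

8.66 kW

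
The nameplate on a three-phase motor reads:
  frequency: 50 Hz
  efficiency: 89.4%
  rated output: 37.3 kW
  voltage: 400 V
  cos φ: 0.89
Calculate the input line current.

67.7 A

P_out = 37.3 kW = 37300 W
P_in = P_out / η = 37300 / 0.894 = 41723 W
I_L = P_in / (√3·V_L·cosφ) = 41723 / (1.732 × 400 × 0.89) = 67.7 A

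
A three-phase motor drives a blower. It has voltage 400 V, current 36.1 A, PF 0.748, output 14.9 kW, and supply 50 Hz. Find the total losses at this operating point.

P_in = √3·V·I·cosφ = 1.732×400×36.1×0.748 = 18708 W
P_out = 14900 W
Losses = P_in − P_out = 18708 − 14900 = 3808 W

3810 W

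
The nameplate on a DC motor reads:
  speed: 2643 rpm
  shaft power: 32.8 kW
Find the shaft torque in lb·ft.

ω = 2π × 2643/60 = 276.8 rad/s
τ = P/ω = 32800/276.8 = 118.5 N·m
In lb·ft: 118.5/1.356 = 87.4 lb·ft

87.4 lb·ft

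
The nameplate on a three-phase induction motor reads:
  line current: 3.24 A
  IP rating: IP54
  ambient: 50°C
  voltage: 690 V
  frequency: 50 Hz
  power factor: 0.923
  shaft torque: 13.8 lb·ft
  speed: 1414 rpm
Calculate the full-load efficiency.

77.5 %

τ = 13.8 lb·ft × 1.356 = 18.71 N·m
ω = 2π × 1414/60 = 148.1 rad/s; P_out = τω = 18.71 × 148.1 = 2771 W
P_in = √3·V_L·I_L·cosφ = 1.732 × 690 × 3.24 × 0.923 = 3574 W
η = P_out / P_in = 2771 / 3574 = 0.775 = 77.5%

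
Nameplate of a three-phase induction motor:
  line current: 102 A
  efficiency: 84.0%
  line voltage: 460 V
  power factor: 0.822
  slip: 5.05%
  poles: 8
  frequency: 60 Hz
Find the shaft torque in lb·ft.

P_in = √3·V·I·cosφ = 1.732 × 460 × 102 × 0.822 = 66800 W
P_out = η·P_in = 0.84 × 66800 = 56112 W
n_s = 120×60/8 = 900 rpm; n = 900×(1−0.0505) = 855 rpm
ω = 2π×855/60 = 89.54 rad/s
τ = P_out/ω = 56112/89.54 = 626.7 N·m
In lb·ft: 626.7/1.356 = 462 lb·ft

462 lb·ft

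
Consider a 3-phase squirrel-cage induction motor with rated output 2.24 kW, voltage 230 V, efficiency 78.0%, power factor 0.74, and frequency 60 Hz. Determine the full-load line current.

P_out = 2.24 kW = 2240 W
P_in = P_out / η = 2240 / 0.780 = 2872 W
I_L = P_in / (√3·V_L·cosφ) = 2872 / (1.732 × 230 × 0.74) = 9.74 A

9.74 A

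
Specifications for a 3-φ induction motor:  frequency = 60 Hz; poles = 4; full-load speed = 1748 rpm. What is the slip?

2.9 %

n_s = 120f/p = 120×60/4 = 1800 rpm
s = (n_s − n)/n_s = (1800 − 1748)/1800 = 0.0289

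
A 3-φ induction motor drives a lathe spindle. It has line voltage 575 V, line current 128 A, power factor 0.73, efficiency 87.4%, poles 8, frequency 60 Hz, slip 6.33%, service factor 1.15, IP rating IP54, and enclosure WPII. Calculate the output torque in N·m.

P_in = √3·V·I·cosφ = 1.732 × 575 × 128 × 0.73 = 93057 W
P_out = η·P_in = 0.874 × 93057 = 81332 W
n_s = 120×60/8 = 900 rpm; n = 900×(1−0.0633) = 843 rpm
ω = 2π×843/60 = 88.28 rad/s
τ = P_out/ω = 81332/88.28 = 921 N·m

921 N·m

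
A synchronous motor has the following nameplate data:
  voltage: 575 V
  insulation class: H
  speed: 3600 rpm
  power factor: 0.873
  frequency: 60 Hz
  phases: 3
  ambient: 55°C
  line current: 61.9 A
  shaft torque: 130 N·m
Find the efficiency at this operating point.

91.1 %

ω = 2π × 3600/60 = 377 rad/s; P_out = τω = 130 × 377 = 49010 W
P_in = √3·V_L·I_L·cosφ = 1.732 × 575 × 61.9 × 0.873 = 53817 W
η = P_out / P_in = 49010 / 53817 = 0.911 = 91.1%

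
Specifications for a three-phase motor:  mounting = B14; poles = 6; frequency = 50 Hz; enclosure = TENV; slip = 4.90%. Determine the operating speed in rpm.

n_s = 120f/p = 120×50/6 = 1000 rpm
n = n_s(1 − s) = 1000 × (1 − 0.049) = 951 rpm

951 rpm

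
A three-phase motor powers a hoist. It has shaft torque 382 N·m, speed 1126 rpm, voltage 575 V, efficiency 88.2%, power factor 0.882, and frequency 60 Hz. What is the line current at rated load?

ω = 2π×1126/60 = 117.9 rad/s; P_out = τω = 382 × 117.9 = 45038 W
P_in = P_out / η = 45038 / 0.882 = 51063 W
I_L = P_in / (√3·V_L·cosφ) = 51063 / (1.732 × 575 × 0.882) = 58.1 A

58.1 A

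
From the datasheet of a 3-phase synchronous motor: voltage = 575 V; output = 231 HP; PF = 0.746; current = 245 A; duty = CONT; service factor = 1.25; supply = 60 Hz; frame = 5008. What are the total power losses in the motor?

9700 W

P_in = √3·V·I·cosφ = 1.732×575×245×0.746 = 182021 W
P_out = 231×746 = 172326 W
Losses = P_in − P_out = 182021 − 172326 = 9695 W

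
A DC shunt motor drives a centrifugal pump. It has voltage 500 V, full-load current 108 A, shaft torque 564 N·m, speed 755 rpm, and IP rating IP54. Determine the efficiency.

82.6 %

ω = 2π × 755/60 = 79.06 rad/s; P_out = τω = 564 × 79.06 = 44590 W
P_in = V·I = 500 × 108 = 54000 W
η = P_out / P_in = 44590 / 54000 = 0.826 = 82.6%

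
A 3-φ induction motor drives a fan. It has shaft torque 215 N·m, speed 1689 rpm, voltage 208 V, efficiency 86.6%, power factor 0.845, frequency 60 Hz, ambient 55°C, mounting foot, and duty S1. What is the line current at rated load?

144 A

ω = 2π×1689/60 = 176.9 rad/s; P_out = τω = 215 × 176.9 = 38034 W
P_in = P_out / η = 38034 / 0.866 = 43919 W
I_L = P_in / (√3·V_L·cosφ) = 43919 / (1.732 × 208 × 0.845) = 144 A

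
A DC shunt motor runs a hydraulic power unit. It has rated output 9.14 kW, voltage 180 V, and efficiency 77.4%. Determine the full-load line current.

65.6 A

P_out = 9.14 kW = 9140 W
P_in = P_out / η = 9140 / 0.774 = 11809 W
I = P_in / V = 11809 / 180 = 65.6 A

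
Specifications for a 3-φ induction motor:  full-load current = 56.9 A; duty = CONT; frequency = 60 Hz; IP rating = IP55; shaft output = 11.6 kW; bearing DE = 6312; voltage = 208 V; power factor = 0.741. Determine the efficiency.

76.4 %

P_out = 11.6 kW = 11600 W
P_in = √3·V_L·I_L·cosφ = 1.732 × 208 × 56.9 × 0.741 = 15189 W
η = P_out / P_in = 11600 / 15189 = 0.764 = 76.4%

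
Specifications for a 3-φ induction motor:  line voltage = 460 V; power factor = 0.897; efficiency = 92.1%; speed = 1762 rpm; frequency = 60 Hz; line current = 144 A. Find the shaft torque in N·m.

514 N·m

P_in = √3·V·I·cosφ = 1.732 × 460 × 144 × 0.897 = 102911 W
P_out = η·P_in = 0.921 × 102911 = 94781 W
n = 1762 rpm
ω = 2π×1762/60 = 184.5 rad/s
τ = P_out/ω = 94781/184.5 = 514 N·m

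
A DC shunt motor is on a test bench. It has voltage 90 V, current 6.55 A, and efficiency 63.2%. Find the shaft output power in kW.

0.373 kW

P_in = V·I = 90 × 6.55 = 590 W
P_out = η·P_in = 0.632 × 590 = 373 W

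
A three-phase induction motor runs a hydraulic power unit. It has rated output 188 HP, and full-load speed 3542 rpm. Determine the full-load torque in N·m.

378 N·m

P_out = 188 × 746 = 140248 W
ω = 2π × 3542/60 = 370.9 rad/s
τ = P_out/ω = 140248/370.9 = 378 N·m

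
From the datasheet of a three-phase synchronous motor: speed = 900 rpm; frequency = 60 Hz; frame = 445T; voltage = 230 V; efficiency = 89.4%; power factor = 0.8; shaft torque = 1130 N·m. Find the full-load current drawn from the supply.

374 A

ω = 2π×900/60 = 94.25 rad/s; P_out = τω = 1130 × 94.25 = 106503 W
P_in = P_out / η = 106503 / 0.894 = 119131 W
I_L = P_in / (√3·V_L·cosφ) = 119131 / (1.732 × 230 × 0.8) = 374 A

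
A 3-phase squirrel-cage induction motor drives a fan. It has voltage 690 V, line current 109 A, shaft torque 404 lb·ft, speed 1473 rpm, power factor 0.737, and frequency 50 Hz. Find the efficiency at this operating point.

τ = 404 lb·ft × 1.356 = 547.8 N·m
ω = 2π × 1473/60 = 154.3 rad/s; P_out = τω = 547.8 × 154.3 = 84526 W
P_in = √3·V_L·I_L·cosφ = 1.732 × 690 × 109 × 0.737 = 96004 W
η = P_out / P_in = 84526 / 96004 = 0.880 = 88.0%

88.0 %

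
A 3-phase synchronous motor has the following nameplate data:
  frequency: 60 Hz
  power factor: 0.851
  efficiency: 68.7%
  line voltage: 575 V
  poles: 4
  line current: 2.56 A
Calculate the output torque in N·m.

7.91 N·m

P_in = √3·V·I·cosφ = 1.732 × 575 × 2.56 × 0.851 = 2170 W
P_out = η·P_in = 0.687 × 2170 = 1491 W
n = n_s = 120×60/4 = 1800 rpm (synchronous)
ω = 2π×1800/60 = 188.5 rad/s
τ = P_out/ω = 1491/188.5 = 7.91 N·m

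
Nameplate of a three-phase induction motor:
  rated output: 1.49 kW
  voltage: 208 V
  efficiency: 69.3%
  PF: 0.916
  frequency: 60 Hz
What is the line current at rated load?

P_out = 1.49 kW = 1490 W
P_in = P_out / η = 1490 / 0.693 = 2150 W
I_L = P_in / (√3·V_L·cosφ) = 2150 / (1.732 × 208 × 0.916) = 6.52 A

6.52 A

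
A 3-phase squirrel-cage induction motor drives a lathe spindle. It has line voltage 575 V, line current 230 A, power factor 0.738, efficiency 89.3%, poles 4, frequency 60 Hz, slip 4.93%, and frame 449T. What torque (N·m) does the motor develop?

842 N·m

P_in = √3·V·I·cosφ = 1.732 × 575 × 230 × 0.738 = 169044 W
P_out = η·P_in = 0.893 × 169044 = 150956 W
n_s = 120×60/4 = 1800 rpm; n = 1800×(1−0.0493) = 1711 rpm
ω = 2π×1711/60 = 179.2 rad/s
τ = P_out/ω = 150956/179.2 = 842 N·m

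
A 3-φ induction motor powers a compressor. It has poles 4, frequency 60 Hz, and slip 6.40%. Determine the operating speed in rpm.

1685 rpm

n_s = 120f/p = 120×60/4 = 1800 rpm
n = n_s(1 − s) = 1800 × (1 − 0.064) = 1685 rpm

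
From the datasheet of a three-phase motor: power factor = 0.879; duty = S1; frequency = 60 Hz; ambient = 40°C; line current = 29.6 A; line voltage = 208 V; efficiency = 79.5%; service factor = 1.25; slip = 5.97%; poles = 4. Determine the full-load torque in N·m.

42 N·m

P_in = √3·V·I·cosφ = 1.732 × 208 × 29.6 × 0.879 = 9373 W
P_out = η·P_in = 0.795 × 9373 = 7452 W
n_s = 120×60/4 = 1800 rpm; n = 1800×(1−0.0597) = 1693 rpm
ω = 2π×1693/60 = 177.3 rad/s
τ = P_out/ω = 7452/177.3 = 42 N·m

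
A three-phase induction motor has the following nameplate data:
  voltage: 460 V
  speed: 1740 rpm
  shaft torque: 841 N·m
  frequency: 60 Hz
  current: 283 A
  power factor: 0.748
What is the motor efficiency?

ω = 2π × 1740/60 = 182.2 rad/s; P_out = τω = 841 × 182.2 = 153230 W
P_in = √3·V_L·I_L·cosφ = 1.732 × 460 × 283 × 0.748 = 168653 W
η = P_out / P_in = 153230 / 168653 = 0.909 = 90.9%

90.9 %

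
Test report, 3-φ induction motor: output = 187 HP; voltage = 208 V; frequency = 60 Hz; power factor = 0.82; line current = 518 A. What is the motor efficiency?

91.2 %

P_out = 187 × 746 = 139502 W
P_in = √3·V_L·I_L·cosφ = 1.732 × 208 × 518 × 0.82 = 153022 W
η = P_out / P_in = 139502 / 153022 = 0.912 = 91.2%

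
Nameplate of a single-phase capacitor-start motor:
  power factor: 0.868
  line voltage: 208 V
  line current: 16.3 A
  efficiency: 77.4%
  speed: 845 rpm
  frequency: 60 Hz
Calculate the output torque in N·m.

P_in = V·I·cosφ = 208 × 16.3 × 0.868 = 2943 W
P_out = η·P_in = 0.774 × 2943 = 2278 W
n = 845 rpm
ω = 2π×845/60 = 88.49 rad/s
τ = P_out/ω = 2278/88.49 = 25.7 N·m

25.7 N·m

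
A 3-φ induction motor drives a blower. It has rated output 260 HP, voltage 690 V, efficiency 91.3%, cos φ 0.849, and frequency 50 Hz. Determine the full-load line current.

209 A

P_out = 260 × 746 = 193960 W
P_in = P_out / η = 193960 / 0.913 = 212442 W
I_L = P_in / (√3·V_L·cosφ) = 212442 / (1.732 × 690 × 0.849) = 209 A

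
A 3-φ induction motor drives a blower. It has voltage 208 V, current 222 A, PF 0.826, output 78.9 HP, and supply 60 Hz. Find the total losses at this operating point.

7200 W

P_in = √3·V·I·cosφ = 1.732×208×222×0.826 = 66061 W
P_out = 78.9×746 = 58859 W
Losses = P_in − P_out = 66061 − 58859 = 7202 W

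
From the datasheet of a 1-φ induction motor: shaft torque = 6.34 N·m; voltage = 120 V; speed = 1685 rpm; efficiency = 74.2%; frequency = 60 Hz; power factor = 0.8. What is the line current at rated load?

15.7 A

ω = 2π×1685/60 = 176.5 rad/s; P_out = τω = 6.34 × 176.5 = 1119 W
P_in = P_out / η = 1119 / 0.742 = 1508 W
I = P_in / (V·cosφ) = 1508 / (120 × 0.8) = 15.7 A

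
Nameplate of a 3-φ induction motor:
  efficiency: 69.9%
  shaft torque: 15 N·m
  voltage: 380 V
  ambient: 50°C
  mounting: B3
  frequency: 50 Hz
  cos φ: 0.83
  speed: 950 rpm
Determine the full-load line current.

ω = 2π×950/60 = 99.48 rad/s; P_out = τω = 15 × 99.48 = 1492 W
P_in = P_out / η = 1492 / 0.699 = 2134 W
I_L = P_in / (√3·V_L·cosφ) = 2134 / (1.732 × 380 × 0.83) = 3.91 A

3.91 A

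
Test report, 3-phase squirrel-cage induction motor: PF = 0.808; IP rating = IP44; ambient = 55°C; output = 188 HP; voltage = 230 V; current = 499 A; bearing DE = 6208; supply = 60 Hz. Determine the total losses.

P_in = √3·V·I·cosφ = 1.732×230×499×0.808 = 160616 W
P_out = 188×746 = 140248 W
Losses = P_in − P_out = 160616 − 140248 = 20368 W

20.4 kW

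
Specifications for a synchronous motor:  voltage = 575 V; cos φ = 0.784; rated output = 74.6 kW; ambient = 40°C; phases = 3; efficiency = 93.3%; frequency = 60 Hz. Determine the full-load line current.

102 A

P_out = 74.6 kW = 74600 W
P_in = P_out / η = 74600 / 0.933 = 79957 W
I_L = P_in / (√3·V_L·cosφ) = 79957 / (1.732 × 575 × 0.784) = 102 A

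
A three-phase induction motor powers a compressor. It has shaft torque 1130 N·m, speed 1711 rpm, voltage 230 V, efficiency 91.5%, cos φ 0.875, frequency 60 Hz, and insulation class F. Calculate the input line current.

635 A

ω = 2π×1711/60 = 179.2 rad/s; P_out = τω = 1130 × 179.2 = 202496 W
P_in = P_out / η = 202496 / 0.915 = 221307 W
I_L = P_in / (√3·V_L·cosφ) = 221307 / (1.732 × 230 × 0.875) = 635 A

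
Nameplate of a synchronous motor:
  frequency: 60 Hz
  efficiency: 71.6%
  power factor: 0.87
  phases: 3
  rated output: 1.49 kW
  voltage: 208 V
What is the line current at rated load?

P_out = 1.49 kW = 1490 W
P_in = P_out / η = 1490 / 0.716 = 2081 W
I_L = P_in / (√3·V_L·cosφ) = 2081 / (1.732 × 208 × 0.87) = 6.64 A

6.64 A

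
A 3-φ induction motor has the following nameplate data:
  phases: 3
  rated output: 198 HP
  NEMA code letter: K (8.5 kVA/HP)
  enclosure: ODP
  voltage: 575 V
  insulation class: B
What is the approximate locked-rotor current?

S_LR = 8.5 × 198 = 1683 kVA
I_LR = S_LR/(√3·V_L) = 1683000/(1.732×575) = 1690 A

1690 A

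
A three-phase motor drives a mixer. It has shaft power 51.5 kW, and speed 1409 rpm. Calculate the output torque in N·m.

ω = 2π × 1409/60 = 147.6 rad/s
τ = P/ω = 51500/147.6 = 349 N·m

349 N·m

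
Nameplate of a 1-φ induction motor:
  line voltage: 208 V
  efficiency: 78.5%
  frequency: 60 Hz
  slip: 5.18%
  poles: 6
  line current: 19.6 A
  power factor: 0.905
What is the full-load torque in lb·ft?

17.9 lb·ft

P_in = V·I·cosφ = 208 × 19.6 × 0.905 = 3690 W
P_out = η·P_in = 0.785 × 3690 = 2897 W
n_s = 120×60/6 = 1200 rpm; n = 1200×(1−0.0518) = 1138 rpm
ω = 2π×1138/60 = 119.2 rad/s
τ = P_out/ω = 2897/119.2 = 24.3 N·m
In lb·ft: 24.3/1.356 = 17.9 lb·ft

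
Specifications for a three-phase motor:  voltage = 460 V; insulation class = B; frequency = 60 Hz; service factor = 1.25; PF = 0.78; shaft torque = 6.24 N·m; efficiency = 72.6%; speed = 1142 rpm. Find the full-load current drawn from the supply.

ω = 2π×1142/60 = 119.6 rad/s; P_out = τω = 6.24 × 119.6 = 746 W
P_in = P_out / η = 746 / 0.726 = 1028 W
I_L = P_in / (√3·V_L·cosφ) = 1028 / (1.732 × 460 × 0.78) = 1.65 A

1.65 A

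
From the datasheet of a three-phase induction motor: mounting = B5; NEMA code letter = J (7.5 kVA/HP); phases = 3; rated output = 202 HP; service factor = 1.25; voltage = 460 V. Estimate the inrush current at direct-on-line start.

1900 A

S_LR = 7.5 × 202 = 1515 kVA
I_LR = S_LR/(√3·V_L) = 1515000/(1.732×460) = 1900 A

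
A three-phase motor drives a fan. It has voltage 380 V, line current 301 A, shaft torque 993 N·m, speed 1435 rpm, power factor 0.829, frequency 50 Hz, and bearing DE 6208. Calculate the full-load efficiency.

90.9 %

ω = 2π × 1435/60 = 150.3 rad/s; P_out = τω = 993 × 150.3 = 149248 W
P_in = √3·V_L·I_L·cosφ = 1.732 × 380 × 301 × 0.829 = 164230 W
η = P_out / P_in = 149248 / 164230 = 0.909 = 90.9%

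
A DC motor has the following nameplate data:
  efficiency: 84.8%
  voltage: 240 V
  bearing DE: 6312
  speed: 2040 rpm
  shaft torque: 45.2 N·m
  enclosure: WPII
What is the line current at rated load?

47.4 A

ω = 2π×2040/60 = 213.6 rad/s; P_out = τω = 45.2 × 213.6 = 9655 W
P_in = P_out / η = 9655 / 0.848 = 11386 W
I = P_in / V = 11386 / 240 = 47.4 A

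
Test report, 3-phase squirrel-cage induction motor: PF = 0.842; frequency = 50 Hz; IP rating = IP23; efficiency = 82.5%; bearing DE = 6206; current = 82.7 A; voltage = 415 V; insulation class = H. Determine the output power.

41.3 kW

P_in = √3·V·I·cosφ = 1.732 × 415 × 82.7 × 0.842 = 50051 W
P_out = η·P_in = 0.825 × 50051 = 41292 W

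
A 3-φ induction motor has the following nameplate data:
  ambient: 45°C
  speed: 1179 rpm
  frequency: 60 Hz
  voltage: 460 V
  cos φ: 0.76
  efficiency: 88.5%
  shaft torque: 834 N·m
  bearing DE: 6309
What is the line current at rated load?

ω = 2π×1179/60 = 123.5 rad/s; P_out = τω = 834 × 123.5 = 102999 W
P_in = P_out / η = 102999 / 0.885 = 116383 W
I_L = P_in / (√3·V_L·cosφ) = 116383 / (1.732 × 460 × 0.76) = 192 A

192 A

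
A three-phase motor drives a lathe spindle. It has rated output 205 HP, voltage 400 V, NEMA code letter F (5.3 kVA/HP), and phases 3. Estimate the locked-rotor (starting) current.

1570 A

S_LR = 5.3 × 205 = 1086.5 kVA
I_LR = S_LR/(√3·V_L) = 1086500/(1.732×400) = 1570 A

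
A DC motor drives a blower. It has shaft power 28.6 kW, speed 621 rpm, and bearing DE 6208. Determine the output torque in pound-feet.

ω = 2π × 621/60 = 65.03 rad/s
τ = P/ω = 28600/65.03 = 439.8 N·m
In lb·ft: 439.8/1.356 = 324 lb·ft

324 lb·ft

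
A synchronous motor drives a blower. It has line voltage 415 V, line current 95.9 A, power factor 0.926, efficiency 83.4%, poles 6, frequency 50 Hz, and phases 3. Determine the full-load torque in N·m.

P_in = √3·V·I·cosφ = 1.732 × 415 × 95.9 × 0.926 = 63830 W
P_out = η·P_in = 0.834 × 63830 = 53234 W
n = n_s = 120×50/6 = 1000 rpm (synchronous)
ω = 2π×1000/60 = 104.7 rad/s
τ = P_out/ω = 53234/104.7 = 508 N·m

508 N·m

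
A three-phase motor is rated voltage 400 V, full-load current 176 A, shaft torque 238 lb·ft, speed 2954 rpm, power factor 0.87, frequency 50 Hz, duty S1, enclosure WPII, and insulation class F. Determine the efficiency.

94.1 %

τ = 238 lb·ft × 1.356 = 322.7 N·m
ω = 2π × 2954/60 = 309.3 rad/s; P_out = τω = 322.7 × 309.3 = 99811 W
P_in = √3·V_L·I_L·cosφ = 1.732 × 400 × 176 × 0.87 = 106082 W
η = P_out / P_in = 99811 / 106082 = 0.941 = 94.1%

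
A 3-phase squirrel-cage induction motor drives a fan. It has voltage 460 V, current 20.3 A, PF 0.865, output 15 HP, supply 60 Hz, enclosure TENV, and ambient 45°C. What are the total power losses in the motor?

P_in = √3·V·I·cosφ = 1.732×460×20.3×0.865 = 13990 W
P_out = 15×746 = 11190 W
Losses = P_in − P_out = 13990 − 11190 = 2800 W

2800 W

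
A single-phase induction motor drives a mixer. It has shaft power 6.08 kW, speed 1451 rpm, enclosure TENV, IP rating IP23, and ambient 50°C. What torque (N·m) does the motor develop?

40 N·m

ω = 2π × 1451/60 = 151.9 rad/s
τ = P/ω = 6080/151.9 = 40 N·m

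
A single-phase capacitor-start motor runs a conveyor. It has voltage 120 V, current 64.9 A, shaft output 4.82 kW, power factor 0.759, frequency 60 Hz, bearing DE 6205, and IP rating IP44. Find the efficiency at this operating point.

81.5 %

P_out = 4.82 kW = 4820 W
P_in = V·I·cosφ = 120 × 64.9 × 0.759 = 5911 W
η = P_out / P_in = 4820 / 5911 = 0.815 = 81.5%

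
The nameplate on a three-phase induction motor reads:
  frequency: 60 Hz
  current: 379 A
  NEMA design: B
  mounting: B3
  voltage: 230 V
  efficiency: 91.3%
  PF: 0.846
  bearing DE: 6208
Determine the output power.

117 kW

P_in = √3·V·I·cosφ = 1.732 × 230 × 379 × 0.846 = 127728 W
P_out = η·P_in = 0.913 × 127728 = 116616 W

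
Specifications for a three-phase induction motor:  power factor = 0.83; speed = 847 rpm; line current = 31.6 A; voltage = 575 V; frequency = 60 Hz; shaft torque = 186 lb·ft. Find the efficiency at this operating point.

τ = 186 lb·ft × 1.356 = 252.2 N·m
ω = 2π × 847/60 = 88.7 rad/s; P_out = τω = 252.2 × 88.7 = 22370 W
P_in = √3·V_L·I_L·cosφ = 1.732 × 575 × 31.6 × 0.83 = 26120 W
η = P_out / P_in = 22370 / 26120 = 0.856 = 85.6%

85.6 %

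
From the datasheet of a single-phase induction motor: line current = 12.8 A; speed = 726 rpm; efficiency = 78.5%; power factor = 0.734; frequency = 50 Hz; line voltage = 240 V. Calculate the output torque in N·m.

P_in = V·I·cosφ = 240 × 12.8 × 0.734 = 2255 W
P_out = η·P_in = 0.785 × 2255 = 1770 W
n = 726 rpm
ω = 2π×726/60 = 76.03 rad/s
τ = P_out/ω = 1770/76.03 = 23.3 N·m

23.3 N·m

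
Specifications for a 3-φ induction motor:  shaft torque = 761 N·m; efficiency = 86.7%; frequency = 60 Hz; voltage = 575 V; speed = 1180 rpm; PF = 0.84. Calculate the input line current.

130 A

ω = 2π×1180/60 = 123.6 rad/s; P_out = τω = 761 × 123.6 = 94060 W
P_in = P_out / η = 94060 / 0.867 = 108489 W
I_L = P_in / (√3·V_L·cosφ) = 108489 / (1.732 × 575 × 0.84) = 130 A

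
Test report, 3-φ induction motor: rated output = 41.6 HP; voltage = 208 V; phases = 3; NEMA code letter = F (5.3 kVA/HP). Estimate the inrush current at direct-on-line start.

612 A

S_LR = 5.3 × 41.6 = 220.48 kVA
I_LR = S_LR/(√3·V_L) = 220480/(1.732×208) = 612 A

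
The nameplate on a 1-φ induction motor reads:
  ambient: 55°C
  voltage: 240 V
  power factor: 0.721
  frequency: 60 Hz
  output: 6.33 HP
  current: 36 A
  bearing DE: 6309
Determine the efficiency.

P_out = 6.33 × 746 = 4722 W
P_in = V·I·cosφ = 240 × 36 × 0.721 = 6229 W
η = P_out / P_in = 4722 / 6229 = 0.758 = 75.8%

75.8 %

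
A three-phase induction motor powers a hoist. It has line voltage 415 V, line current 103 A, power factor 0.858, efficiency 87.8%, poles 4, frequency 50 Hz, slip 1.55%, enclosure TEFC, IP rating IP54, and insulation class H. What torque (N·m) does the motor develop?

361 N·m

P_in = √3·V·I·cosφ = 1.732 × 415 × 103 × 0.858 = 63521 W
P_out = η·P_in = 0.878 × 63521 = 55771 W
n_s = 120×50/4 = 1500 rpm; n = 1500×(1−0.0155) = 1477 rpm
ω = 2π×1477/60 = 154.7 rad/s
τ = P_out/ω = 55771/154.7 = 361 N·m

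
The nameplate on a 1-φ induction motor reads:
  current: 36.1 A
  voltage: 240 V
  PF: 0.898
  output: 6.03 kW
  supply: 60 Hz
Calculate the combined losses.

P_in = V·I·cosφ = 240×36.1×0.898 = 7780 W
P_out = 6030 W
Losses = P_in − P_out = 7780 − 6030 = 1750 W

1750 W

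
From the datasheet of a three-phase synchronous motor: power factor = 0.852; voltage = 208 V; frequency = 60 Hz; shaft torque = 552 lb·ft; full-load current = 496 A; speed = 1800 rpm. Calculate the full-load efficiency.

τ = 552 lb·ft × 1.356 = 748.5 N·m
ω = 2π × 1800/60 = 188.5 rad/s; P_out = τω = 748.5 × 188.5 = 141092 W
P_in = √3·V_L·I_L·cosφ = 1.732 × 208 × 496 × 0.852 = 152241 W
η = P_out / P_in = 141092 / 152241 = 0.927 = 92.7%

92.7 %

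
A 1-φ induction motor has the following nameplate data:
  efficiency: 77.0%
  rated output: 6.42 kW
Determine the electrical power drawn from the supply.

8.34 kW

P_out = 6420 W
P_in = P_out/η = 6420/0.77 = 8338 W = 8.34 kW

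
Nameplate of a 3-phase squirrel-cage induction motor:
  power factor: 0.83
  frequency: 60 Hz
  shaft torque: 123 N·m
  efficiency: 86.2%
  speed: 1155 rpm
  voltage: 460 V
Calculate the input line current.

ω = 2π×1155/60 = 121 rad/s; P_out = τω = 123 × 121 = 14883 W
P_in = P_out / η = 14883 / 0.862 = 17266 W
I_L = P_in / (√3·V_L·cosφ) = 17266 / (1.732 × 460 × 0.83) = 26.1 A

26.1 A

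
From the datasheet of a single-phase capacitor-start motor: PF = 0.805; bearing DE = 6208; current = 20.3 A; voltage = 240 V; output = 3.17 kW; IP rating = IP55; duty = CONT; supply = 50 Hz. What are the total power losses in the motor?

752 W

P_in = V·I·cosφ = 240×20.3×0.805 = 3922 W
P_out = 3170 W
Losses = P_in − P_out = 3922 − 3170 = 752 W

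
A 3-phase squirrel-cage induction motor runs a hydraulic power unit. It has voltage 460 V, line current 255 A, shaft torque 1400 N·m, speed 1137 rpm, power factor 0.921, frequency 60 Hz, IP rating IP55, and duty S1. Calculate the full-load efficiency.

ω = 2π × 1137/60 = 119.1 rad/s; P_out = τω = 1400 × 119.1 = 166740 W
P_in = √3·V_L·I_L·cosφ = 1.732 × 460 × 255 × 0.921 = 187114 W
η = P_out / P_in = 166740 / 187114 = 0.891 = 89.1%

89.1 %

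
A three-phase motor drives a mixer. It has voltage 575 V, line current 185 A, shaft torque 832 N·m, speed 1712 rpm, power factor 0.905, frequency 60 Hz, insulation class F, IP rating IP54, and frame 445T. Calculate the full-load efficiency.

89.5 %

ω = 2π × 1712/60 = 179.3 rad/s; P_out = τω = 832 × 179.3 = 149178 W
P_in = √3·V_L·I_L·cosφ = 1.732 × 575 × 185 × 0.905 = 166739 W
η = P_out / P_in = 149178 / 166739 = 0.895 = 89.5%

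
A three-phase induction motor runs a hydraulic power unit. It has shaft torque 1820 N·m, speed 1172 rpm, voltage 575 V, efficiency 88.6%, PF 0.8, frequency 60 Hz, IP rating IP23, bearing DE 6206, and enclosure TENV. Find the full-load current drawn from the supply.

316 A

ω = 2π×1172/60 = 122.7 rad/s; P_out = τω = 1820 × 122.7 = 223314 W
P_in = P_out / η = 223314 / 0.886 = 252047 W
I_L = P_in / (√3·V_L·cosφ) = 252047 / (1.732 × 575 × 0.8) = 316 A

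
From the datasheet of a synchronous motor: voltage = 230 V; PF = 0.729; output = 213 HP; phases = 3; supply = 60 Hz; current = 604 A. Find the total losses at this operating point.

16.5 kW

P_in = √3·V·I·cosφ = 1.732×230×604×0.729 = 175404 W
P_out = 213×746 = 158898 W
Losses = P_in − P_out = 175404 − 158898 = 16506 W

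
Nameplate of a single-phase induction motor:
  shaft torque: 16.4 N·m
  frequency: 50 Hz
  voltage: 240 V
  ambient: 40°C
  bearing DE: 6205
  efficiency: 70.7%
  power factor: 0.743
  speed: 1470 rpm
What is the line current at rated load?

20 A

ω = 2π×1470/60 = 153.9 rad/s; P_out = τω = 16.4 × 153.9 = 2524 W
P_in = P_out / η = 2524 / 0.707 = 3570 W
I = P_in / (V·cosφ) = 3570 / (240 × 0.743) = 20 A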